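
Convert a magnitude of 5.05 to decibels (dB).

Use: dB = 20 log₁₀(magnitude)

dB = 20 log₁₀(5.05) = 14.1 dB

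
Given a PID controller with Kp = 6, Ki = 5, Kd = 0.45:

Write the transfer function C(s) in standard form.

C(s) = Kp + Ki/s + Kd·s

Substituting values: C(s) = 6 + 5/s + 0.45s = (0.45s² + 6s + 5)/s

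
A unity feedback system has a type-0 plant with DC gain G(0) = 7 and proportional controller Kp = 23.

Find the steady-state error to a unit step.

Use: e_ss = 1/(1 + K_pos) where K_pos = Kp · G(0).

K_pos = Kp · G(0) = 23 × 7 = 161. e_ss = 1/(1 + 161) = 0.0062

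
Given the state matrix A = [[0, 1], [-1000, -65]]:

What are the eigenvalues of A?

det(A - λI) = λ² - (-65)λ + 1000 = (λ - (-25))(λ - (-40)). Eigenvalues: -25, -40.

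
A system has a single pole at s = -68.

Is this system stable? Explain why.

Pole at s = -68 is in the left half-plane. Stable.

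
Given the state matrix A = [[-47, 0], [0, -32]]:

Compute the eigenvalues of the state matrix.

For diagonal matrix, eigenvalues are diagonal entries: λ₁ = -47, λ₂ = -32.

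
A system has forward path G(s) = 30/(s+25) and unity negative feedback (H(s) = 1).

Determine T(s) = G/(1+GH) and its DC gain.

T(s) = G/(1+GH) = [30/(s+25)] / [1 + 30/(s+25)] = 30/(s+25+30) = 30/(s+55). DC gain = 30/55 = 0.5455.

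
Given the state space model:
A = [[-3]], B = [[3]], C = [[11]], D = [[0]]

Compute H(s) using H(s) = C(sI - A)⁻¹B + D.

(sI - A)⁻¹ = 1/(s + 3). H(s) = 11 × 3/(s + 3) + 0 = 33/(s + 3).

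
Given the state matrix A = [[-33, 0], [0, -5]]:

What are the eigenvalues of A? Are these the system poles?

For diagonal matrix, eigenvalues are diagonal entries: λ₁ = -33, λ₂ = -5. Eigenvalues of A = system poles.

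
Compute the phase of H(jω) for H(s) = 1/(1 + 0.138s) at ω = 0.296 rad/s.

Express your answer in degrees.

Phase = -arctan(ωτ) = -arctan(0.296 × 0.138) = -2.3°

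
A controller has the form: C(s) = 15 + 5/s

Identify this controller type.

This is a Proportional-Integral (PI) controller.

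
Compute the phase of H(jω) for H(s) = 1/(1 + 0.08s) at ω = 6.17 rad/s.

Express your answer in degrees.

Phase = -arctan(ωτ) = -arctan(6.17 × 0.08) = -26.3°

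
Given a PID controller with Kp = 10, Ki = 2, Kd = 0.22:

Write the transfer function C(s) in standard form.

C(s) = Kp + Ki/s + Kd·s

Substituting values: C(s) = 10 + 2/s + 0.22s = (0.22s² + 10s + 2)/s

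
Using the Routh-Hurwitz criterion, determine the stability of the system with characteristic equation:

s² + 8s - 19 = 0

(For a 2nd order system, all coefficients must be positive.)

Coefficients: 1, 8, -19. c=-19 not positive, so system is unstable.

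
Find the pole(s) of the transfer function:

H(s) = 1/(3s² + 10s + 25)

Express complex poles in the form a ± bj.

Discriminant = 10² - 4×3×25 = 100 - 300 = -200 < 0, so the poles are a complex conjugate pair s = (-10 ± j√200)/(2×3). Real part = -10/(2×3) = -10/6 ≈ -1.6667; imaginary part = ±√200/(2×3) ≈ 2.3570. Poles: s = -1.6667 ± 2.3570j.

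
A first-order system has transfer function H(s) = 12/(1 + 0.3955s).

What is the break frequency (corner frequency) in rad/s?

Corner frequency = 1/τ = 1/0.3955 = 2.528 rad/s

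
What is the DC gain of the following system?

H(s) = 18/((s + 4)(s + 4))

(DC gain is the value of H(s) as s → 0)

DC gain = H(0) = 18/(4 × 4) = 18/16 = 1.125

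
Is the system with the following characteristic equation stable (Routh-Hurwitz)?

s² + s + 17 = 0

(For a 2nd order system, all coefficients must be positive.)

Coefficients: 1, 1, 17. All positive, so system is stable.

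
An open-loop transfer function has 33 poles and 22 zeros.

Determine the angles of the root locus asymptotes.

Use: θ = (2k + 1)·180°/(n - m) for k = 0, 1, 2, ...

n - m = 33 - 22 = 11. Angles: θk = (2k + 1)·180°/11 = 16.36°, 49.09°, 81.82°, 114.55°, 147.27°, 180°, 212.73°, 245.45°, 278.18°, 310.91°, 343.64°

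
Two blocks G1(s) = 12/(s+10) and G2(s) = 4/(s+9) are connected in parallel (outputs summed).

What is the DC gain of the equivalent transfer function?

Parallel: G_eq = G1 + G2. DC gain = G1(0) + G2(0) = 12/10 + 4/9 = 1.2 + 0.4444 = 1.6444.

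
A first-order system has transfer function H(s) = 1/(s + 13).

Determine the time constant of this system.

For H(s) = 1/(s + 1/τ), the pole is at -1/τ = -13, so τ = 1/13 = 0.0769 s.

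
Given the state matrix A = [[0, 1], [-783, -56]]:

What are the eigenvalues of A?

det(A - λI) = λ² - (-56)λ + 783 = (λ - (-29))(λ - (-27)). Eigenvalues: -29, -27.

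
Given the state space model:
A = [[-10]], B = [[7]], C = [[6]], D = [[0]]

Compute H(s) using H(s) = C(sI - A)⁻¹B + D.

(sI - A)⁻¹ = 1/(s + 10). H(s) = 6 × 7/(s + 10) + 0 = 42/(s + 10).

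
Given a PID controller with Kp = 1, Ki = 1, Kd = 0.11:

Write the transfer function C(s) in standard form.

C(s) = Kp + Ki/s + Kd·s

Substituting values: C(s) = 1 + 1/s + 0.11s = (0.11s² + s + 1)/s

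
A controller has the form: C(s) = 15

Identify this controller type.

This is a Proportional (P) controller.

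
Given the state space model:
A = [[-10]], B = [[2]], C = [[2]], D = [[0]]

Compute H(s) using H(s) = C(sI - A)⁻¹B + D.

(sI - A)⁻¹ = 1/(s + 10). H(s) = 2 × 2/(s + 10) + 0 = 4/(s + 10).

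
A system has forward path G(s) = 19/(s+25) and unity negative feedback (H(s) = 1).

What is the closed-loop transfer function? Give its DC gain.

T(s) = G/(1+GH) = [19/(s+25)] / [1 + 19/(s+25)] = 19/(s+25+19) = 19/(s+44). DC gain = 19/44 = 0.4318.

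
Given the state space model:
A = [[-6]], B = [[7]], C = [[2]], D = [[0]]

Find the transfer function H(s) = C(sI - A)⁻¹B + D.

(sI - A)⁻¹ = 1/(s + 6). H(s) = 2 × 7/(s + 6) + 0 = 14/(s + 6).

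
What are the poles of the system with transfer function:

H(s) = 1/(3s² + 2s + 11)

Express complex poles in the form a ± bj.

Discriminant = 2² - 4×3×11 = 4 - 132 = -128 < 0, so the poles are a complex conjugate pair s = (-2 ± j√128)/(2×3). Real part = -2/(2×3) = -2/6 ≈ -0.3333; imaginary part = ±√128/(2×3) ≈ 1.8856. Poles: s = -0.3333 ± 1.8856j.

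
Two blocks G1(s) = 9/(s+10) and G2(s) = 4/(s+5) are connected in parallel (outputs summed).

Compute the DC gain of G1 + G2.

Parallel: G_eq = G1 + G2. DC gain = G1(0) + G2(0) = 9/10 + 4/5 = 0.9 + 0.8 = 1.7.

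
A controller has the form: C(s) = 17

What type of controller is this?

This is a Proportional (P) controller.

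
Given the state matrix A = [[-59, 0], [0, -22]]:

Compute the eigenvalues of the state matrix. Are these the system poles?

For diagonal matrix, eigenvalues are diagonal entries: λ₁ = -59, λ₂ = -22. Eigenvalues of A = system poles.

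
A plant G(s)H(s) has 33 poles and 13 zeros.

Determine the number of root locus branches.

Root locus has n branches where n = number of poles = 33.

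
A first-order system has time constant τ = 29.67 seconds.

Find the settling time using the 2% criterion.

For first-order system, 2% settling time ≈ 4τ = 4 × 29.67 = 118.68 s.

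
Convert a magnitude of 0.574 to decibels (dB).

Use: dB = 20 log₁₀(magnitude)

dB = 20 log₁₀(0.574) = -4.8 dB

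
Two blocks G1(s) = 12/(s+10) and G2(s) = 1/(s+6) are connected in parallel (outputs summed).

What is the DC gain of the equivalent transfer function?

Parallel: G_eq = G1 + G2. DC gain = G1(0) + G2(0) = 12/10 + 1/6 = 1.2 + 0.1667 = 1.3667.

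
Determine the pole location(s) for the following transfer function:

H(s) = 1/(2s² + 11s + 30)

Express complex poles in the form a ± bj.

Discriminant = 11² - 4×2×30 = 121 - 240 = -119 < 0, so the poles are a complex conjugate pair s = (-11 ± j√119)/(2×2). Real part = -11/(2×2) = -11/4 = -2.75; imaginary part = ±√119/(2×2) ≈ 2.7272. Poles: s = -2.75 ± 2.7272j.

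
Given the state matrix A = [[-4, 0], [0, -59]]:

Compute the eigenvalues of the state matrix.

For diagonal matrix, eigenvalues are diagonal entries: λ₁ = -4, λ₂ = -59.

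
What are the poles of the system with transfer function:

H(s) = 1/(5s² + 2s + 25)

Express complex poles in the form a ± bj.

Discriminant = 2² - 4×5×25 = 4 - 500 = -496 < 0, so the poles are a complex conjugate pair s = (-2 ± j√496)/(2×5). Real part = -2/(2×5) = -2/10 = -0.2; imaginary part = ±√496/(2×5) ≈ 2.2271. Poles: s = -0.2 ± 2.2271j.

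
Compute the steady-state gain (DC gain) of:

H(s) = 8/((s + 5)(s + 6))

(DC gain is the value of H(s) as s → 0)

DC gain = H(0) = 8/(5 × 6) = 8/30 = 0.2667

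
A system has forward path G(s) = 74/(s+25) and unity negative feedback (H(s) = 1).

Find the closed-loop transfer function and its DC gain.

T(s) = G/(1+GH) = [74/(s+25)] / [1 + 74/(s+25)] = 74/(s+25+74) = 74/(s+99). DC gain = 74/99 = 0.7475.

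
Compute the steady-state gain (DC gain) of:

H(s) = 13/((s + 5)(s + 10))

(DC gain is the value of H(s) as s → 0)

DC gain = H(0) = 13/(5 × 10) = 13/50 = 0.26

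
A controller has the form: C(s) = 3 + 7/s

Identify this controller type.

This is a Proportional-Integral (PI) controller.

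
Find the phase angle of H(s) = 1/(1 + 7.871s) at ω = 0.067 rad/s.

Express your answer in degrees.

Phase = -arctan(ωτ) = -arctan(0.067 × 7.871) = -27.8°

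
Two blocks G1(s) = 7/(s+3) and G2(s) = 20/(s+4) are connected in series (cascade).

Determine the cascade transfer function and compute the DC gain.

Series: multiply transfer functions. G_eq = 7/(s+3) × 20/(s+4) = 140/((s+3)(s+4)). DC gain = 140/(3×4) = 11.6667.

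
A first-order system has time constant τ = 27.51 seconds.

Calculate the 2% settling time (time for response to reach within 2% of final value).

For first-order system, 2% settling time ≈ 4τ = 4 × 27.51 = 110.04 s.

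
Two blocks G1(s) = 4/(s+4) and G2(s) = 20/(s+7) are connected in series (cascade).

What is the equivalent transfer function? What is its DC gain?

Series: multiply transfer functions. G_eq = 4/(s+4) × 20/(s+7) = 80/((s+4)(s+7)). DC gain = 80/(4×7) = 2.8571.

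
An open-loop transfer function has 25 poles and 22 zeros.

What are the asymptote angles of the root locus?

n - m = 25 - 22 = 3. Angles: θk = (2k + 1)·180°/3 = 60°, 180°, 300°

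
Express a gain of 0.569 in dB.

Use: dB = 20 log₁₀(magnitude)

dB = 20 log₁₀(0.569) = -4.9 dB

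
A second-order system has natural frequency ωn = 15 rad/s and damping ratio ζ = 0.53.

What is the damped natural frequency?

ωd = ωn√(1 - ζ²) = 15√(1 - 0.53²) = 12.72 rad/s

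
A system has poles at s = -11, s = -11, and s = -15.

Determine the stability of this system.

All poles are in the left half-plane. System is stable.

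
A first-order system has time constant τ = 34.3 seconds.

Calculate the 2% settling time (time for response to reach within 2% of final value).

For first-order system, 2% settling time ≈ 4τ = 4 × 34.3 = 137.2 s.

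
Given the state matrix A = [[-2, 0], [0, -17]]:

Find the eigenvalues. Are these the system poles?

For diagonal matrix, eigenvalues are diagonal entries: λ₁ = -2, λ₂ = -17. Eigenvalues of A = system poles.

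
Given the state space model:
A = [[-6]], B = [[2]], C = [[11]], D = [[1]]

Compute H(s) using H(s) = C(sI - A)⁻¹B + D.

(sI - A)⁻¹ = 1/(s + 6). H(s) = 11×2/(s + 6) + 1 = (s + 28)/(s + 6).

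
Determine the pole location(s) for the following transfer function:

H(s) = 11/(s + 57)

Pole is where denominator = 0: s + 57 = 0, so s = -57.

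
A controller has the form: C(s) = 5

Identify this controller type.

This is a Proportional (P) controller.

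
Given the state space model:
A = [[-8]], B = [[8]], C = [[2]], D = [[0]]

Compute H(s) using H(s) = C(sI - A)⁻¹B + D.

(sI - A)⁻¹ = 1/(s + 8). H(s) = 2 × 8/(s + 8) + 0 = 16/(s + 8).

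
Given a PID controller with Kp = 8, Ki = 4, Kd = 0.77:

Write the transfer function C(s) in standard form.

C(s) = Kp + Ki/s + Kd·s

Substituting values: C(s) = 8 + 4/s + 0.77s = (0.77s² + 8s + 4)/s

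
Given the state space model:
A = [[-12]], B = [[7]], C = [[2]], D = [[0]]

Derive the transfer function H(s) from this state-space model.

(sI - A)⁻¹ = 1/(s + 12). H(s) = 2 × 7/(s + 12) + 0 = 14/(s + 12).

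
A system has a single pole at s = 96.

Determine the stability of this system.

Pole at s = 96 is in the right half-plane. Unstable.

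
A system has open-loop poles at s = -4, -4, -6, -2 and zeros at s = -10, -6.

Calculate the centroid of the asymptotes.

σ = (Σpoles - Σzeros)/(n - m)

σ = (Σpoles - Σzeros)/(n - m) = (-16 - (-16))/(4 - 2) = 0/2 = 0.0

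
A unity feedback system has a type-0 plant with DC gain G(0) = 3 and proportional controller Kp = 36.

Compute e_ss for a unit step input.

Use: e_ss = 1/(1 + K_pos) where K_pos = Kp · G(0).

K_pos = Kp · G(0) = 36 × 3 = 108. e_ss = 1/(1 + 108) = 0.0092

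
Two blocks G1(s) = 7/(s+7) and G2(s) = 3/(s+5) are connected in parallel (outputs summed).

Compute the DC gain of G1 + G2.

Parallel: G_eq = G1 + G2. DC gain = G1(0) + G2(0) = 7/7 + 3/5 = 1 + 0.6 = 1.6.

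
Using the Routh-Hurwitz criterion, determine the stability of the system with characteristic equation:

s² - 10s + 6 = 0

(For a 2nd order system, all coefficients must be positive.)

Coefficients: 1, -10, 6. b=-10 not positive, so system is unstable.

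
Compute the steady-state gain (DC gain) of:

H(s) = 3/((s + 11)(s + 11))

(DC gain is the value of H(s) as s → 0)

DC gain = H(0) = 3/(11 × 11) = 3/121 = 0.0248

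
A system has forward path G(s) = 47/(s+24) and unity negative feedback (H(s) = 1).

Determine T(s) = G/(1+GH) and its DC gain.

T(s) = G/(1+GH) = [47/(s+24)] / [1 + 47/(s+24)] = 47/(s+24+47) = 47/(s+71). DC gain = 47/71 = 0.6620.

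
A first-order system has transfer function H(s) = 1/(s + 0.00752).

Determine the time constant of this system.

For H(s) = 1/(s + 1/τ), the pole is at -1/τ = -0.00752, so τ = 1/0.00752 = 133 s.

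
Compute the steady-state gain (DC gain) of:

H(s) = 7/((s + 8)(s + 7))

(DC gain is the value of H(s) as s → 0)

DC gain = H(0) = 7/(8 × 7) = 7/56 = 0.125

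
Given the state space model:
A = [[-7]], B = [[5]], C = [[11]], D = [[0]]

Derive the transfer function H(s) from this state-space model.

(sI - A)⁻¹ = 1/(s + 7). H(s) = 11 × 5/(s + 7) + 0 = 55/(s + 7).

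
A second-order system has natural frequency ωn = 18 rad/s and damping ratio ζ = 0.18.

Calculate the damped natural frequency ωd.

ωd = ωn√(1 - ζ²) = 18√(1 - 0.18²) = 17.71 rad/s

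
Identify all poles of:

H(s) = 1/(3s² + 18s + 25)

Discriminant = 18² - 4×3×25 = 324 - 300 = 24 > 0, so two distinct real poles. Using quadratic formula: s = (-18 ± √24)/(2×3) = (-18 ± √24)/6, with √24 ≈ 4.8990. s₁ ≈ -2.1835, s₂ ≈ -3.8165. Poles: s₁ = -2.1835, s₂ = -3.8165.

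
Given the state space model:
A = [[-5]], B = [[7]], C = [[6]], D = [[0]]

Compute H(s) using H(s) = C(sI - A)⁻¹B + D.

(sI - A)⁻¹ = 1/(s + 5). H(s) = 6 × 7/(s + 5) + 0 = 42/(s + 5).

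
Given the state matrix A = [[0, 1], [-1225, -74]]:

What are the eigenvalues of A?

det(A - λI) = λ² - (-74)λ + 1225 = (λ - (-49))(λ - (-25)). Eigenvalues: -49, -25.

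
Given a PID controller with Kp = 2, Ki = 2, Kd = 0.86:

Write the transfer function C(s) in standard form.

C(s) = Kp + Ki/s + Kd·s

Substituting values: C(s) = 2 + 2/s + 0.86s = (0.86s² + 2s + 2)/s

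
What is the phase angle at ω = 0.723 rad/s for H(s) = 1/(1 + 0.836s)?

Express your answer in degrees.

Phase = -arctan(ωτ) = -arctan(0.723 × 0.836) = -31.1°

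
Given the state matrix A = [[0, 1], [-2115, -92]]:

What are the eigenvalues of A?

det(A - λI) = λ² - (-92)λ + 2115 = (λ - (-45))(λ - (-47)). Eigenvalues: -45, -47.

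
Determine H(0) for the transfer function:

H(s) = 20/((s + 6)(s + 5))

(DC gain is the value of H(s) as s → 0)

DC gain = H(0) = 20/(6 × 5) = 20/30 = 0.6667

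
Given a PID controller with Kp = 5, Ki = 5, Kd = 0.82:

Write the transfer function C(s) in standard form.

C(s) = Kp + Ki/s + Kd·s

Substituting values: C(s) = 5 + 5/s + 0.82s = (0.82s² + 5s + 5)/s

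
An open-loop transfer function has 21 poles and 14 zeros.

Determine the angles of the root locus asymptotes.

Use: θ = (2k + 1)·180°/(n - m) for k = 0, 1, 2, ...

n - m = 21 - 14 = 7. Angles: θk = (2k + 1)·180°/7 = 25.71°, 77.14°, 128.57°, 180°, 231.43°, 282.86°, 334.29°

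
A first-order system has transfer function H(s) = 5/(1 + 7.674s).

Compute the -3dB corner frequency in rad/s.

Corner frequency = 1/τ = 1/7.674 = 0.13 rad/s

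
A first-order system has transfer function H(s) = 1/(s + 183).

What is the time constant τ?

For H(s) = 1/(s + 1/τ), the pole is at -1/τ = -183, so τ = 1/183 = 0.0055 s.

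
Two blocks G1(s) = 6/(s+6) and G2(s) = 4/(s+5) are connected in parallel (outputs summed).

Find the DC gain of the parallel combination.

Parallel: G_eq = G1 + G2. DC gain = G1(0) + G2(0) = 6/6 + 4/5 = 1 + 0.8 = 1.8.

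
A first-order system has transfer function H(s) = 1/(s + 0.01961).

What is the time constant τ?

For H(s) = 1/(s + 1/τ), the pole is at -1/τ = -0.01961, so τ = 1/0.01961 = 50.99 s.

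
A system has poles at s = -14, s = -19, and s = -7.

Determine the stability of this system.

All poles are in the left half-plane. System is stable.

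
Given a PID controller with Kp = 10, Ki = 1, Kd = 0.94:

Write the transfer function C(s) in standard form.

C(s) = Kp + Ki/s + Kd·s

Substituting values: C(s) = 10 + 1/s + 0.94s = (0.94s² + 10s + 1)/s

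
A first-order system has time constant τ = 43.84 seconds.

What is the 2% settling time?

For first-order system, 2% settling time ≈ 4τ = 4 × 43.84 = 175.36 s.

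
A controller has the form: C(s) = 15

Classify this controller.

This is a Proportional (P) controller.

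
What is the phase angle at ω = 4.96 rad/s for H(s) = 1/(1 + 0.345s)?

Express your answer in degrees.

Phase = -arctan(ωτ) = -arctan(4.96 × 0.345) = -59.7°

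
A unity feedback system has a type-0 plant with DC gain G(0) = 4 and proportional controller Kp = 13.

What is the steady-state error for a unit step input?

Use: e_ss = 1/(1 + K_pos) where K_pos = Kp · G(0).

K_pos = Kp · G(0) = 13 × 4 = 52. e_ss = 1/(1 + 52) = 0.0189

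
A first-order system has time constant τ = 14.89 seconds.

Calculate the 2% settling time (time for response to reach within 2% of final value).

For first-order system, 2% settling time ≈ 4τ = 4 × 14.89 = 59.56 s.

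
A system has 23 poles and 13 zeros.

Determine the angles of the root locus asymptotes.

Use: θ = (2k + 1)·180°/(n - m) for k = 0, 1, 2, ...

n - m = 23 - 13 = 10. Angles: θk = (2k + 1)·180°/10 = 18°, 54°, 90°, 126°, 162°, 198°, 234°, 270°, 306°, 342°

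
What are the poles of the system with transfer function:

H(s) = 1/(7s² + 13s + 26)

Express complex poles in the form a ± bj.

Discriminant = 13² - 4×7×26 = 169 - 728 = -559 < 0, so the poles are a complex conjugate pair s = (-13 ± j√559)/(2×7). Real part = -13/(2×7) = -13/14 ≈ -0.9286; imaginary part = ±√559/(2×7) ≈ 1.6888. Poles: s = -0.9286 ± 1.6888j.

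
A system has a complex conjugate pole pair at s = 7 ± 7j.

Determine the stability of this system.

Real part of poles is 7 (> 0, right half-plane). Unstable.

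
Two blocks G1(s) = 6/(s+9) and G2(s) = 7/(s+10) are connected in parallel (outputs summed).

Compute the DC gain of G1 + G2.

Parallel: G_eq = G1 + G2. DC gain = G1(0) + G2(0) = 6/9 + 7/10 = 0.6667 + 0.7 = 1.3667.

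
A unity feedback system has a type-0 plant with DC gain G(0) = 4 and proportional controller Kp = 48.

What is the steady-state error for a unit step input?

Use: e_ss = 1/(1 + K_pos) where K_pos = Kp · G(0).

K_pos = Kp · G(0) = 48 × 4 = 192. e_ss = 1/(1 + 192) = 0.0052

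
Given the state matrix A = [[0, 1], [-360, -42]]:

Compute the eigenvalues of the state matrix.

det(A - λI) = λ² - (-42)λ + 360 = (λ - (-12))(λ - (-30)). Eigenvalues: -12, -30.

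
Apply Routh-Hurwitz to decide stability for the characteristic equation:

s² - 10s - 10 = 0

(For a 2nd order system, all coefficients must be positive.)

Coefficients: 1, -10, -10. b=-10, c=-10 not positive, so system is unstable.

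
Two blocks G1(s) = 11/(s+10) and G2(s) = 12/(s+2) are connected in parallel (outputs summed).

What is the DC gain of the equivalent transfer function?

Parallel: G_eq = G1 + G2. DC gain = G1(0) + G2(0) = 11/10 + 12/2 = 1.1 + 6 = 7.1.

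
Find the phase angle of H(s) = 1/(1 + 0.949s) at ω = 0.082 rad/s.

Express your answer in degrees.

Phase = -arctan(ωτ) = -arctan(0.082 × 0.949) = -4.4°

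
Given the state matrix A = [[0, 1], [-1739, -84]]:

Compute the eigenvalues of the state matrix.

det(A - λI) = λ² - (-84)λ + 1739 = (λ - (-37))(λ - (-47)). Eigenvalues: -37, -47.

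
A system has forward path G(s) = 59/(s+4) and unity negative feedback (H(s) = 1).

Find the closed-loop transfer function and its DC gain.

T(s) = G/(1+GH) = [59/(s+4)] / [1 + 59/(s+4)] = 59/(s+4+59) = 59/(s+63). DC gain = 59/63 = 0.9365.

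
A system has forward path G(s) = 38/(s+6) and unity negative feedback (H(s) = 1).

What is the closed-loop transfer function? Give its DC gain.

T(s) = G/(1+GH) = [38/(s+6)] / [1 + 38/(s+6)] = 38/(s+6+38) = 38/(s+44). DC gain = 38/44 = 0.8636.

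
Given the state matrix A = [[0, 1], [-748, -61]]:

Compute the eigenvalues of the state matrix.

det(A - λI) = λ² - (-61)λ + 748 = (λ - (-44))(λ - (-17)). Eigenvalues: -44, -17.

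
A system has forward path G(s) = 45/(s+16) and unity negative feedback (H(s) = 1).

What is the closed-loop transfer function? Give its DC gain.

T(s) = G/(1+GH) = [45/(s+16)] / [1 + 45/(s+16)] = 45/(s+16+45) = 45/(s+61). DC gain = 45/61 = 0.7377.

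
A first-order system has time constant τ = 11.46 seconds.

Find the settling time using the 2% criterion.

For first-order system, 2% settling time ≈ 4τ = 4 × 11.46 = 45.84 s.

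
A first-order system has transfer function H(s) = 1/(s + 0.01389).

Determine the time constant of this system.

For H(s) = 1/(s + 1/τ), the pole is at -1/τ = -0.01389, so τ = 1/0.01389 = 71.99 s.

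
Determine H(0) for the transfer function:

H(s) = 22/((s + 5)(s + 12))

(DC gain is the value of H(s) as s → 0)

DC gain = H(0) = 22/(5 × 12) = 22/60 = 0.3667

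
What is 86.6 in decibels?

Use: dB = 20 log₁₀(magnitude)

dB = 20 log₁₀(86.6) = 38.8 dB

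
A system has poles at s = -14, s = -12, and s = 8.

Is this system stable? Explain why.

Pole(s) at s = 8 are not in the left half-plane. System is unstable.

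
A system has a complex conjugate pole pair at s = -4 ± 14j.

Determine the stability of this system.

Real part of poles is -4 (< 0, left half-plane). Stable.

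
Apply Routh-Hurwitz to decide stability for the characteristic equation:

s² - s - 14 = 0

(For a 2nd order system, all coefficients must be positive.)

Coefficients: 1, -1, -14. b=-1, c=-14 not positive, so system is unstable.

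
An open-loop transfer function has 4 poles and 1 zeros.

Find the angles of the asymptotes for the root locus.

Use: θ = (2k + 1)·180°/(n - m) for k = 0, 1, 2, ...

n - m = 4 - 1 = 3. Angles: θk = (2k + 1)·180°/3 = 60°, 180°, 300°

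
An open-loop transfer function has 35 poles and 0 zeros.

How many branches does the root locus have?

Root locus has n branches where n = number of poles = 35.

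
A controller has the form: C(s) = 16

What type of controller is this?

This is a Proportional (P) controller.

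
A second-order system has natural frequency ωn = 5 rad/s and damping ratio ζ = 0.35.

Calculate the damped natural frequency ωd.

ωd = ωn√(1 - ζ²) = 5√(1 - 0.35²) = 4.68 rad/s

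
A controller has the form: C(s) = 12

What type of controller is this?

This is a Proportional (P) controller.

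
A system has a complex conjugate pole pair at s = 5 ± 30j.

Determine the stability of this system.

Real part of poles is 5 (> 0, right half-plane). Unstable.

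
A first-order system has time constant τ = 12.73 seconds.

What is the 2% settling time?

For first-order system, 2% settling time ≈ 4τ = 4 × 12.73 = 50.92 s.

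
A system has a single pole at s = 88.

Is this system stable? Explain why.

Pole at s = 88 is in the right half-plane. Unstable.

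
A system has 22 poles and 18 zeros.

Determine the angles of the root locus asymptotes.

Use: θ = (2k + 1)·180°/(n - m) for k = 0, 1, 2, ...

n - m = 22 - 18 = 4. Angles: θk = (2k + 1)·180°/4 = 45°, 135°, 225°, 315°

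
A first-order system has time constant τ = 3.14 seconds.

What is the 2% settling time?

For first-order system, 2% settling time ≈ 4τ = 4 × 3.14 = 12.56 s.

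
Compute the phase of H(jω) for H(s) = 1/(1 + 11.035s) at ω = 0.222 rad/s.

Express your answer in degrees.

Phase = -arctan(ωτ) = -arctan(0.222 × 11.035) = -67.8°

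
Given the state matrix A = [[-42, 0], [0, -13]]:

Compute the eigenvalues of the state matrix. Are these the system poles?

For diagonal matrix, eigenvalues are diagonal entries: λ₁ = -42, λ₂ = -13. Eigenvalues of A = system poles.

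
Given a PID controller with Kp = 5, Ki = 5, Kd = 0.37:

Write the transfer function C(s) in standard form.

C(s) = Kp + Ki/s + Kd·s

Substituting values: C(s) = 5 + 5/s + 0.37s = (0.37s² + 5s + 5)/s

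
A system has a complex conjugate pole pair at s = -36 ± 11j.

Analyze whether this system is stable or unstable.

Real part of poles is -36 (< 0, left half-plane). Stable.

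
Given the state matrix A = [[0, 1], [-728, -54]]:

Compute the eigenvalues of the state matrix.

det(A - λI) = λ² - (-54)λ + 728 = (λ - (-28))(λ - (-26)). Eigenvalues: -28, -26.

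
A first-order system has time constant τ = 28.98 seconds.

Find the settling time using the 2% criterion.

For first-order system, 2% settling time ≈ 4τ = 4 × 28.98 = 115.92 s.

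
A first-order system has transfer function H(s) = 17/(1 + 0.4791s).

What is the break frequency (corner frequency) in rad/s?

Corner frequency = 1/τ = 1/0.4791 = 2.087 rad/s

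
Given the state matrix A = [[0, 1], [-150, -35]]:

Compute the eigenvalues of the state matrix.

det(A - λI) = λ² - (-35)λ + 150 = (λ - (-5))(λ - (-30)). Eigenvalues: -5, -30.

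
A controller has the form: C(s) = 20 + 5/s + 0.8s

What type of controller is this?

This is a Proportional-Integral-Derivative (PID) controller.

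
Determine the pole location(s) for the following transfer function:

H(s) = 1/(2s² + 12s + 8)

Discriminant = 12² - 4×2×8 = 144 - 64 = 80 > 0, so two distinct real poles. Using quadratic formula: s = (-12 ± √80)/(2×2) = (-12 ± √80)/4, with √80 ≈ 8.9443. s₁ ≈ -0.7639, s₂ ≈ -5.2361. Poles: s₁ = -0.7639, s₂ = -5.2361.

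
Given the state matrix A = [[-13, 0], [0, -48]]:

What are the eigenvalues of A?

For diagonal matrix, eigenvalues are diagonal entries: λ₁ = -13, λ₂ = -48.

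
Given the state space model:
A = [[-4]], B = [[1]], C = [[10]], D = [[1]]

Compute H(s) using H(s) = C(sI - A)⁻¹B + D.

(sI - A)⁻¹ = 1/(s + 4). H(s) = 10×1/(s + 4) + 1 = (s + 14)/(s + 4).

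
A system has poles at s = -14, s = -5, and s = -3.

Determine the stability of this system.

All poles are in the left half-plane. System is stable.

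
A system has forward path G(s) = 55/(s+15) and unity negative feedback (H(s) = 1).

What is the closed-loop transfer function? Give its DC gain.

T(s) = G/(1+GH) = [55/(s+15)] / [1 + 55/(s+15)] = 55/(s+15+55) = 55/(s+70). DC gain = 55/70 = 0.7857.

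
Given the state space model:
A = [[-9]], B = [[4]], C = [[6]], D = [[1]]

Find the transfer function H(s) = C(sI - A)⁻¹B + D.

(sI - A)⁻¹ = 1/(s + 9). H(s) = 6×4/(s + 9) + 1 = (s + 33)/(s + 9).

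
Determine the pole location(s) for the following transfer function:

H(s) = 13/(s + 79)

Pole is where denominator = 0: s + 79 = 0, so s = -79.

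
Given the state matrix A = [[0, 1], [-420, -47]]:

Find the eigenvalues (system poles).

det(A - λI) = λ² - (-47)λ + 420 = (λ - (-35))(λ - (-12)). Eigenvalues: -35, -12.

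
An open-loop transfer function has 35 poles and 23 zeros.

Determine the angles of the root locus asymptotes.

n - m = 35 - 23 = 12. Angles: θk = (2k + 1)·180°/12 = 15°, 45°, 75°, 105°, 135°, 165°, 195°, 225°, 255°, 285°, 315°, 345°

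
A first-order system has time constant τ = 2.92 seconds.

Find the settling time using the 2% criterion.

For first-order system, 2% settling time ≈ 4τ = 4 × 2.92 = 11.68 s.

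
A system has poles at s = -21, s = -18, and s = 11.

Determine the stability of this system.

Pole(s) at s = 11 are not in the left half-plane. System is unstable.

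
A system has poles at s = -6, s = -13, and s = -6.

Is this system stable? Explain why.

All poles are in the left half-plane. System is stable.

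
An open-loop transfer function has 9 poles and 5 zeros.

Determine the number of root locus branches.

Root locus has n branches where n = number of poles = 9.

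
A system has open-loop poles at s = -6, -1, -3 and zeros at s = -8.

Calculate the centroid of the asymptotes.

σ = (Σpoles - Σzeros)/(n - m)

σ = (Σpoles - Σzeros)/(n - m) = (-10 - (-8))/(3 - 1) = -2/2 = -1.0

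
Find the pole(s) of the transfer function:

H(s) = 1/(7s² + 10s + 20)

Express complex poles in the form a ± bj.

Discriminant = 10² - 4×7×20 = 100 - 560 = -460 < 0, so the poles are a complex conjugate pair s = (-10 ± j√460)/(2×7). Real part = -10/(2×7) = -10/14 ≈ -0.7143; imaginary part = ±√460/(2×7) ≈ 1.5320. Poles: s = -0.7143 ± 1.5320j.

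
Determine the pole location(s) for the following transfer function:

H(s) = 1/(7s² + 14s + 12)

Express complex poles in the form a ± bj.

Discriminant = 14² - 4×7×12 = 196 - 336 = -140 < 0, so the poles are a complex conjugate pair s = (-14 ± j√140)/(2×7). Real part = -14/(2×7) = -14/14 = -1; imaginary part = ±√140/(2×7) ≈ 0.8452. Poles: s = -1 ± 0.8452j.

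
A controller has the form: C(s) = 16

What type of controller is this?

This is a Proportional (P) controller.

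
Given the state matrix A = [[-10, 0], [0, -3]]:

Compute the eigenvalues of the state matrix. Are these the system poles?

For diagonal matrix, eigenvalues are diagonal entries: λ₁ = -10, λ₂ = -3. Eigenvalues of A = system poles.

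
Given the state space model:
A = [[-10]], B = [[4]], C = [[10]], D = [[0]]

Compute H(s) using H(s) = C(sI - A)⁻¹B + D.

(sI - A)⁻¹ = 1/(s + 10). H(s) = 10 × 4/(s + 10) + 0 = 40/(s + 10).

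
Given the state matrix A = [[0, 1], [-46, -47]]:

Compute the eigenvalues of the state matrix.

det(A - λI) = λ² - (-47)λ + 46 = (λ - (-1))(λ - (-46)). Eigenvalues: -1, -46.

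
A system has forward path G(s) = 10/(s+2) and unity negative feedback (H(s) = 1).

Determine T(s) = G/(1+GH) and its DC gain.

T(s) = G/(1+GH) = [10/(s+2)] / [1 + 10/(s+2)] = 10/(s+2+10) = 10/(s+12). DC gain = 10/12 = 0.8333.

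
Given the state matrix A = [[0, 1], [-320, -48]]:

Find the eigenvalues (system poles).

det(A - λI) = λ² - (-48)λ + 320 = (λ - (-40))(λ - (-8)). Eigenvalues: -40, -8.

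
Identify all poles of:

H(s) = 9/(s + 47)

Pole is where denominator = 0: s + 47 = 0, so s = -47.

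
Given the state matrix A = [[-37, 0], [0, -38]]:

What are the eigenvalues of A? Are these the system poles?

For diagonal matrix, eigenvalues are diagonal entries: λ₁ = -37, λ₂ = -38. Eigenvalues of A = system poles.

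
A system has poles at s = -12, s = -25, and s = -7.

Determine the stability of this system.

All poles are in the left half-plane. System is stable.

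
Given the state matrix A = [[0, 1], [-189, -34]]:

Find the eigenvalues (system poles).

det(A - λI) = λ² - (-34)λ + 189 = (λ - (-27))(λ - (-7)). Eigenvalues: -27, -7.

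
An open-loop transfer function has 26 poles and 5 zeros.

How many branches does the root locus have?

Root locus has n branches where n = number of poles = 26.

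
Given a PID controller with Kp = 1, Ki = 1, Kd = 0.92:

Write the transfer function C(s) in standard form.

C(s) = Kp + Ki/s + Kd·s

Substituting values: C(s) = 1 + 1/s + 0.92s = (0.92s² + s + 1)/s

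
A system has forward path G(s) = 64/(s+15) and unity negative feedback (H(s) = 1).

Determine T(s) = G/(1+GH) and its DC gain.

T(s) = G/(1+GH) = [64/(s+15)] / [1 + 64/(s+15)] = 64/(s+15+64) = 64/(s+79). DC gain = 64/79 = 0.8101.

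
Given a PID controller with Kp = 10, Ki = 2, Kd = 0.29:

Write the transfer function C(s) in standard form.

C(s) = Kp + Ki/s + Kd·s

Substituting values: C(s) = 10 + 2/s + 0.29s = (0.29s² + 10s + 2)/s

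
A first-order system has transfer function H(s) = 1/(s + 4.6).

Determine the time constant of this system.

For H(s) = 1/(s + 1/τ), the pole is at -1/τ = -4.6, so τ = 1/4.6 = 0.2174 s.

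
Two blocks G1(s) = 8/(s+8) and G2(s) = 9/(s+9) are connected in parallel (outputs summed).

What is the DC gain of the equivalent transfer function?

Parallel: G_eq = G1 + G2. DC gain = G1(0) + G2(0) = 8/8 + 9/9 = 1 + 1 = 2.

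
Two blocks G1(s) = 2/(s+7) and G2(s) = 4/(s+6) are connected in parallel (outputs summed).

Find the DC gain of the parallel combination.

Parallel: G_eq = G1 + G2. DC gain = G1(0) + G2(0) = 2/7 + 4/6 = 0.2857 + 0.6667 = 0.9524.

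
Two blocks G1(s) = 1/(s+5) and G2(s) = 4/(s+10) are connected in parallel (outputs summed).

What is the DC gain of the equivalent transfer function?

Parallel: G_eq = G1 + G2. DC gain = G1(0) + G2(0) = 1/5 + 4/10 = 0.2 + 0.4 = 0.6.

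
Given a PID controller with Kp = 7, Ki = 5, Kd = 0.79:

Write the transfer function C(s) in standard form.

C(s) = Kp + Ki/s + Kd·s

Substituting values: C(s) = 7 + 5/s + 0.79s = (0.79s² + 7s + 5)/s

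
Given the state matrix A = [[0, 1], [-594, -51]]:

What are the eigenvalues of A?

det(A - λI) = λ² - (-51)λ + 594 = (λ - (-18))(λ - (-33)). Eigenvalues: -18, -33.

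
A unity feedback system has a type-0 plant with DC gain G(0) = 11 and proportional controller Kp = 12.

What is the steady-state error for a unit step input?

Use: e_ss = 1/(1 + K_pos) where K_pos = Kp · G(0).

K_pos = Kp · G(0) = 12 × 11 = 132. e_ss = 1/(1 + 132) = 0.0075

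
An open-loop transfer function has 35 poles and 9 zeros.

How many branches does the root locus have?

Root locus has n branches where n = number of poles = 35.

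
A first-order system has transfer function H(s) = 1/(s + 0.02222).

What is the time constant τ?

For H(s) = 1/(s + 1/τ), the pole is at -1/τ = -0.02222, so τ = 1/0.02222 = 45 s.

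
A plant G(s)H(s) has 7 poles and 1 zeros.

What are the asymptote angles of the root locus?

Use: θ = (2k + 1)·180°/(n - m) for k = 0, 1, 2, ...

n - m = 7 - 1 = 6. Angles: θk = (2k + 1)·180°/6 = 30°, 90°, 150°, 210°, 270°, 330°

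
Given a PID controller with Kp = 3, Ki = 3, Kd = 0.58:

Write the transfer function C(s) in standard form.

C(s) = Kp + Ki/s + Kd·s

Substituting values: C(s) = 3 + 3/s + 0.58s = (0.58s² + 3s + 3)/s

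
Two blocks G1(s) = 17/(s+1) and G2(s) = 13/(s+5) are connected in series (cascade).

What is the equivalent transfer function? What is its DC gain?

Series: multiply transfer functions. G_eq = 17/(s+1) × 13/(s+5) = 221/((s+1)(s+5)). DC gain = 221/(1×5) = 44.2.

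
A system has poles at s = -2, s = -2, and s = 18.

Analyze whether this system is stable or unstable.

Pole(s) at s = 18 are not in the left half-plane. System is unstable.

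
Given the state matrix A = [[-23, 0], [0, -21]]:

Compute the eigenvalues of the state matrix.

For diagonal matrix, eigenvalues are diagonal entries: λ₁ = -23, λ₂ = -21.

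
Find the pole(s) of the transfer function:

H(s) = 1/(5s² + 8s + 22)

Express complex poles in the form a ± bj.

Discriminant = 8² - 4×5×22 = 64 - 440 = -376 < 0, so the poles are a complex conjugate pair s = (-8 ± j√376)/(2×5). Real part = -8/(2×5) = -8/10 = -0.8; imaginary part = ±√376/(2×5) ≈ 1.9391. Poles: s = -0.8 ± 1.9391j.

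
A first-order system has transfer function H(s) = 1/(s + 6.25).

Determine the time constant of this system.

For H(s) = 1/(s + 1/τ), the pole is at -1/τ = -6.25, so τ = 1/6.25 = 0.16 s.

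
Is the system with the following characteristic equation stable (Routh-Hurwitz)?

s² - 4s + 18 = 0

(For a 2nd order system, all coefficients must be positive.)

Coefficients: 1, -4, 18. b=-4 not positive, so system is unstable.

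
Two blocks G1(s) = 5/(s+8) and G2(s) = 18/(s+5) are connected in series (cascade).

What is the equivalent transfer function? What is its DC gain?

Series: multiply transfer functions. G_eq = 5/(s+8) × 18/(s+5) = 90/((s+8)(s+5)). DC gain = 90/(8×5) = 2.25.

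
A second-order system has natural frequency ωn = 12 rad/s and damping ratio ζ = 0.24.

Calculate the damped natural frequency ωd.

ωd = ωn√(1 - ζ²) = 12√(1 - 0.24²) = 11.65 rad/s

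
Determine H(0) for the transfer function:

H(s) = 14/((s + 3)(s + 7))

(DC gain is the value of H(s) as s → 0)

DC gain = H(0) = 14/(3 × 7) = 14/21 = 0.6667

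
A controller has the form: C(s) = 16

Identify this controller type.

This is a Proportional (P) controller.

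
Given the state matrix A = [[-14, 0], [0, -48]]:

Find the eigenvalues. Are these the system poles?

For diagonal matrix, eigenvalues are diagonal entries: λ₁ = -14, λ₂ = -48. Eigenvalues of A = system poles.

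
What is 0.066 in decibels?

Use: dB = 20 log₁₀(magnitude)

dB = 20 log₁₀(0.066) = -23.6 dB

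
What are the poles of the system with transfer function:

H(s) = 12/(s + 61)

Pole is where denominator = 0: s + 61 = 0, so s = -61.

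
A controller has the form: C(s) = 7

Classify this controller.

This is a Proportional (P) controller.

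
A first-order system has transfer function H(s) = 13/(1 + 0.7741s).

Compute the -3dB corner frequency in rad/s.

Corner frequency = 1/τ = 1/0.7741 = 1.292 rad/s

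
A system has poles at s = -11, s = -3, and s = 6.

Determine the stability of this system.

Pole(s) at s = 6 are not in the left half-plane. System is unstable.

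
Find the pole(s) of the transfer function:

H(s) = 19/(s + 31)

Pole is where denominator = 0: s + 31 = 0, so s = -31.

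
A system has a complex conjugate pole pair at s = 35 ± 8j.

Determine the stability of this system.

Real part of poles is 35 (> 0, right half-plane). Unstable.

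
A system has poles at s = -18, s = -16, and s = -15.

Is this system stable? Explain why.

All poles are in the left half-plane. System is stable.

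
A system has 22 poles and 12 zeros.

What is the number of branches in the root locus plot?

Root locus has n branches where n = number of poles = 22.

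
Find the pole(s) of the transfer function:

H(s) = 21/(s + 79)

Pole is where denominator = 0: s + 79 = 0, so s = -79.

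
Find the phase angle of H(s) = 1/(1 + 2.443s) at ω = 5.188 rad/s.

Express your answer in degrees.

Phase = -arctan(ωτ) = -arctan(5.188 × 2.443) = -85.5°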